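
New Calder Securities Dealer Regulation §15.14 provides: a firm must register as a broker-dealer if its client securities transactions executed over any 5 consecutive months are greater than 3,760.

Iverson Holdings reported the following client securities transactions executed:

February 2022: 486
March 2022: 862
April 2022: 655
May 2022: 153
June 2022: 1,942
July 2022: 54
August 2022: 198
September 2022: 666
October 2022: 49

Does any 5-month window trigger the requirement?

February 2022–June 2022: 486 + 862 + 655 + 153 + 1,942 = 4,098 (over)
March 2022–July 2022: 862 + 655 + 153 + 1,942 + 54 = 3,666 (under)
April 2022–August 2022: 655 + 153 + 1,942 + 54 + 198 = 3,002 (under)
May 2022–September 2022: 153 + 1,942 + 54 + 198 + 666 = 3,013 (under)
June 2022–October 2022: 1,942 + 54 + 198 + 666 + 49 = 2,909 (under)
At least one window exceeds 3,760.

Yes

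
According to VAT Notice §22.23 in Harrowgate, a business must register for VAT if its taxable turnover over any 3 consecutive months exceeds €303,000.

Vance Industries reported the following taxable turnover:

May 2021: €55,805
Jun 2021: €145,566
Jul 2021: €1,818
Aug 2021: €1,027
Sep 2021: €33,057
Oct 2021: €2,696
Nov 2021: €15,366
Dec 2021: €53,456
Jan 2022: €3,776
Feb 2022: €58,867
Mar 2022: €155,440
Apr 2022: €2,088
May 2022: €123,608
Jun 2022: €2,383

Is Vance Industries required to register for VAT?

May 2021–Jul 2021: €55,805 + €145,566 + €1,818 = €203,189 (under)
Jun 2021–Aug 2021: €145,566 + €1,818 + €1,027 = €148,411 (under)
Jul 2021–Sep 2021: €1,818 + €1,027 + €33,057 = €35,902 (under)
Aug 2021–Oct 2021: €1,027 + €33,057 + €2,696 = €36,780 (under)
Sep 2021–Nov 2021: €33,057 + €2,696 + €15,366 = €51,119 (under)
Oct 2021–Dec 2021: €2,696 + €15,366 + €53,456 = €71,518 (under)
Nov 2021–Jan 2022: €15,366 + €53,456 + €3,776 = €72,598 (under)
Dec 2021–Feb 2022: €53,456 + €3,776 + €58,867 = €116,099 (under)
Jan 2022–Mar 2022: €3,776 + €58,867 + €155,440 = €218,083 (under)
Feb 2022–Apr 2022: €58,867 + €155,440 + €2,088 = €216,395 (under)
Mar 2022–May 2022: €155,440 + €2,088 + €123,608 = €281,136 (under)
Apr 2022–Jun 2022: €2,088 + €123,608 + €2,383 = €128,079 (under)
No window exceeds €303,000.

No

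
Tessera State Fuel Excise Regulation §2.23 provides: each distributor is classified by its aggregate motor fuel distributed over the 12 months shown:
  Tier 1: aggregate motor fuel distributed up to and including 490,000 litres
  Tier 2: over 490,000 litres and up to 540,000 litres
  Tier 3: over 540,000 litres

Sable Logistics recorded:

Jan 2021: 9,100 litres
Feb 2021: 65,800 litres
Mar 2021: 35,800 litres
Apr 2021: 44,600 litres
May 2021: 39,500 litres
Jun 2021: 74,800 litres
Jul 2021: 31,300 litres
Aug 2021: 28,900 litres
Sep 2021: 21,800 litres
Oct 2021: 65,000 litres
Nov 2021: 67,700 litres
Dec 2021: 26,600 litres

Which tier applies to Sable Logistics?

Tier 2

Aggregate motor fuel distributed: 9,100 litres + 65,800 litres + 35,800 litres + 44,600 litres + 39,500 litres + 74,800 litres + 31,300 litres + 28,900 litres + 21,800 litres + 65,000 litres + 67,700 litres + 26,600 litres = 510,900 litres.
490,000 litres < 510,900 litres ≤ 540,000 litres, so Tier 2 applies.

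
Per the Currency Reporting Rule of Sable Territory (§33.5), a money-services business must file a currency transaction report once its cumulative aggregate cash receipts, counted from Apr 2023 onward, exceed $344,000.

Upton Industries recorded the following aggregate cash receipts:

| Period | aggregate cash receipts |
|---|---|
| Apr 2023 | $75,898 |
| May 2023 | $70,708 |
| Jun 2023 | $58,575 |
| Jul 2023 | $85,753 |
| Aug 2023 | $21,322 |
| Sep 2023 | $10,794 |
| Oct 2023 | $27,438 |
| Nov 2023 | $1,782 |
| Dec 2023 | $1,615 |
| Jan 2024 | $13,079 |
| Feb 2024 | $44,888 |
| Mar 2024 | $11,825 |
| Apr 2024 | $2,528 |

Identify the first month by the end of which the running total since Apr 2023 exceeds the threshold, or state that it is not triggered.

Through Apr 2023: $75,898
Through May 2023: $146,606
Through Jun 2023: $205,181
Through Jul 2023: $290,934
Through Aug 2023: $312,256
Through Sep 2023: $323,050
Through Oct 2023: $350,488 ← exceeds threshold

Oct 2023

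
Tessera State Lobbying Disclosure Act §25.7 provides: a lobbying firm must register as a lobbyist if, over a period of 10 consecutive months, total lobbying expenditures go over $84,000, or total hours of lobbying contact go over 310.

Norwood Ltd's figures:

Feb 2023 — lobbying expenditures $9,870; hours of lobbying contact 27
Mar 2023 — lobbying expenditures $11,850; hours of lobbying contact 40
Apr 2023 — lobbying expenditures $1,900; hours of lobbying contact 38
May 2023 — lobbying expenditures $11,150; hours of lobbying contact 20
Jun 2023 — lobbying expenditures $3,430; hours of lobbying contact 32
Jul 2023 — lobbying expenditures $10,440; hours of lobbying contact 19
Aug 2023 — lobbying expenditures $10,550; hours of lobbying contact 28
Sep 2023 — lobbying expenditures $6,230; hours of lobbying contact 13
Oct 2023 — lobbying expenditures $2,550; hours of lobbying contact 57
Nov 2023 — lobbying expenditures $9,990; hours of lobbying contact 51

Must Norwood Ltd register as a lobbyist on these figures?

Total lobbying expenditures: $9,870 + $11,850 + $1,900 + $11,150 + $3,430 + $10,440 + $10,550 + $6,230 + $2,550 + $9,990 = $77,960 (≤ $84,000).
Total hours of lobbying contact: 27 + 40 + 38 + 20 + 32 + 19 + 28 + 13 + 57 + 51 = 325 (> 310).
The test is 'or': at least one threshold is exceeded.

Yes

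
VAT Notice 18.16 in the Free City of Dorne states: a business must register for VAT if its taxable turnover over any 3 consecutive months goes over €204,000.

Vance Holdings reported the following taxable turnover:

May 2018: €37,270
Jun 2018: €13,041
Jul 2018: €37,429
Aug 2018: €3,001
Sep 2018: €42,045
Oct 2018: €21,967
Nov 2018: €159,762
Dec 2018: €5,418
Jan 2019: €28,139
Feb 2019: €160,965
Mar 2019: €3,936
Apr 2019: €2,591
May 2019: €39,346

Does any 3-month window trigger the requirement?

Yes

May 2018–Jul 2018: €37,270 + €13,041 + €37,429 = €87,740 (under)
Jun 2018–Aug 2018: €13,041 + €37,429 + €3,001 = €53,471 (under)
Jul 2018–Sep 2018: €37,429 + €3,001 + €42,045 = €82,475 (under)
Aug 2018–Oct 2018: €3,001 + €42,045 + €21,967 = €67,013 (under)
Sep 2018–Nov 2018: €42,045 + €21,967 + €159,762 = €223,774 (over)
Oct 2018–Dec 2018: €21,967 + €159,762 + €5,418 = €187,147 (under)
Nov 2018–Jan 2019: €159,762 + €5,418 + €28,139 = €193,319 (under)
Dec 2018–Feb 2019: €5,418 + €28,139 + €160,965 = €194,522 (under)
Jan 2019–Mar 2019: €28,139 + €160,965 + €3,936 = €193,040 (under)
Feb 2019–Apr 2019: €160,965 + €3,936 + €2,591 = €167,492 (under)
Mar 2019–May 2019: €3,936 + €2,591 + €39,346 = €45,873 (under)
At least one window exceeds €204,000.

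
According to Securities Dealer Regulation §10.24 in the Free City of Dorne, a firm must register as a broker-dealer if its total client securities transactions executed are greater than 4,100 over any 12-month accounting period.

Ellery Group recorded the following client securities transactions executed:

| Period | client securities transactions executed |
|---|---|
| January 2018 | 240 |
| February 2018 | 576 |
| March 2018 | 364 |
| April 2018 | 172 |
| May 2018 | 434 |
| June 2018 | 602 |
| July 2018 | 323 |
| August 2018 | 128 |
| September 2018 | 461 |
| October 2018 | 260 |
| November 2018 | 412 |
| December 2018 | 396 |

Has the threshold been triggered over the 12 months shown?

Yes

Total client securities transactions executed: 240 + 576 + 364 + 172 + 434 + 602 + 323 + 128 + 461 + 260 + 412 + 396 = 4,368.
4,368 > 4,100, so the threshold is exceeded.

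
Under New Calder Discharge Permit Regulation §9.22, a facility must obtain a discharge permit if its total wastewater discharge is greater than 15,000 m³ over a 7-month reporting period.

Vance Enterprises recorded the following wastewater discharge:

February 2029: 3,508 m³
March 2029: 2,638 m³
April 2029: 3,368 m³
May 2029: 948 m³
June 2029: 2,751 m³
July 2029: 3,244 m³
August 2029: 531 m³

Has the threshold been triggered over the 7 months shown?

Total wastewater discharge: 3,508 m³ + 2,638 m³ + 3,368 m³ + 948 m³ + 2,751 m³ + 3,244 m³ + 531 m³ = 16,988 m³.
16,988 m³ > 15,000 m³, so the threshold is exceeded.

Yes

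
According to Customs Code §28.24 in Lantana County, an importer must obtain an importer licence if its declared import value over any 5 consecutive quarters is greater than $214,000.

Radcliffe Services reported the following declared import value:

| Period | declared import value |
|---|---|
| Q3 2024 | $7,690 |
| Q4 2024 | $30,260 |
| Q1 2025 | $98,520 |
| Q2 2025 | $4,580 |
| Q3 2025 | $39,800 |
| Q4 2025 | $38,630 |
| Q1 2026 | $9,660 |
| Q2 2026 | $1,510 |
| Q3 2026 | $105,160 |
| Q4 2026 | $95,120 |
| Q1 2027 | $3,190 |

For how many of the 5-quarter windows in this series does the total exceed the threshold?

Q3 2024–Q3 2025: $7,690 + $30,260 + $98,520 + $4,580 + $39,800 = $180,850 (under)
Q4 2024–Q4 2025: $30,260 + $98,520 + $4,580 + $39,800 + $38,630 = $211,790 (under)
Q1 2025–Q1 2026: $98,520 + $4,580 + $39,800 + $38,630 + $9,660 = $191,190 (under)
Q2 2025–Q2 2026: $4,580 + $39,800 + $38,630 + $9,660 + $1,510 = $94,180 (under)
Q3 2025–Q3 2026: $39,800 + $38,630 + $9,660 + $1,510 + $105,160 = $194,760 (under)
Q4 2025–Q4 2026: $38,630 + $9,660 + $1,510 + $105,160 + $95,120 = $250,080 (over)
Q1 2026–Q1 2027: $9,660 + $1,510 + $105,160 + $95,120 + $3,190 = $214,640 (over)
2 windows exceed the threshold.

2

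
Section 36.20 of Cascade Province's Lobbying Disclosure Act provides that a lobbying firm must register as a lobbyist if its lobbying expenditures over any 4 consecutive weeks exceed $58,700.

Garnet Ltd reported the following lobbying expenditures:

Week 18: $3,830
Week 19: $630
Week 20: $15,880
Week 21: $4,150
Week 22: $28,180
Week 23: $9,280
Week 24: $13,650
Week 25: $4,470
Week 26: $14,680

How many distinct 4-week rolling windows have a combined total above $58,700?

0

Week 18–Week 21: $3,830 + $630 + $15,880 + $4,150 = $24,490 (under)
Week 19–Week 22: $630 + $15,880 + $4,150 + $28,180 = $48,840 (under)
Week 20–Week 23: $15,880 + $4,150 + $28,180 + $9,280 = $57,490 (under)
Week 21–Week 24: $4,150 + $28,180 + $9,280 + $13,650 = $55,260 (under)
Week 22–Week 25: $28,180 + $9,280 + $13,650 + $4,470 = $55,580 (under)
Week 23–Week 26: $9,280 + $13,650 + $4,470 + $14,680 = $42,080 (under)
0 windows exceed the threshold.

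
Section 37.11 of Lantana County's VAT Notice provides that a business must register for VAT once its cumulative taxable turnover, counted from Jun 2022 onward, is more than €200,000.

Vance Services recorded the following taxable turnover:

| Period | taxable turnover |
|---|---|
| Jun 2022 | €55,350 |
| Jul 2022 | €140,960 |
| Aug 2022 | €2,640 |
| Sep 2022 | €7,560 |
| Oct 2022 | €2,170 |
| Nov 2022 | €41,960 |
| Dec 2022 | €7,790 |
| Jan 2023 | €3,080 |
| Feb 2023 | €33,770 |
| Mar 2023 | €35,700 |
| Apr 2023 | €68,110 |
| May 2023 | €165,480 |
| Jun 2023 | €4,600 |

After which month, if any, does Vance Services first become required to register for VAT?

Through Jun 2022: €55,350
Through Jul 2022: €196,310
Through Aug 2022: €198,950
Through Sep 2022: €206,510 ← exceeds threshold

Sep 2022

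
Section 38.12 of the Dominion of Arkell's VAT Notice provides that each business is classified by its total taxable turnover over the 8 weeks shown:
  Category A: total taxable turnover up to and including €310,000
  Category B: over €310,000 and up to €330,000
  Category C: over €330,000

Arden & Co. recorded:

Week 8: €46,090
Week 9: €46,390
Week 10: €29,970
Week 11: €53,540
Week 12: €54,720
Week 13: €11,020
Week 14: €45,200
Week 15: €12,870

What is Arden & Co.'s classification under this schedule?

Category A

Total taxable turnover: €46,090 + €46,390 + €29,970 + €53,540 + €54,720 + €11,020 + €45,200 + €12,870 = €299,800.
€299,800 ≤ €310,000, so Category A applies.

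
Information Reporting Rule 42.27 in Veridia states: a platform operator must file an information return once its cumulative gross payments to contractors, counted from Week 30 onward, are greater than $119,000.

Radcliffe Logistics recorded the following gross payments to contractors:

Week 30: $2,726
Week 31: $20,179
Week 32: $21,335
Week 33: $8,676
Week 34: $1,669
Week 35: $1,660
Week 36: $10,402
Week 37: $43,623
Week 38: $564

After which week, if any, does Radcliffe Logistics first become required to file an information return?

Not triggered

Through Week 30: $2,726
Through Week 31: $22,905
Through Week 32: $44,240
Through Week 33: $52,916
Through Week 34: $54,585
Through Week 35: $56,245
Through Week 36: $66,647
Through Week 37: $110,270
Through Week 38: $110,834
Final cumulative total $110,834 ≤ $119,000; the threshold is never exceeded.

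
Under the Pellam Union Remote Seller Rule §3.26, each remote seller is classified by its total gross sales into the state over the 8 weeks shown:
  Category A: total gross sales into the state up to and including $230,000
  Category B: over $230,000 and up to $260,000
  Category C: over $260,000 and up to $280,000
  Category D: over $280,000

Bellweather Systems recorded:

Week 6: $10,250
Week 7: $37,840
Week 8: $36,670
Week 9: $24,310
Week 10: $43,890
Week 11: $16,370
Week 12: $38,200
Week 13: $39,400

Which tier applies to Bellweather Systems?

Category B

Total gross sales into the state: $10,250 + $37,840 + $36,670 + $24,310 + $43,890 + $16,370 + $38,200 + $39,400 = $246,930.
$230,000 < $246,930 ≤ $260,000, so Category B applies.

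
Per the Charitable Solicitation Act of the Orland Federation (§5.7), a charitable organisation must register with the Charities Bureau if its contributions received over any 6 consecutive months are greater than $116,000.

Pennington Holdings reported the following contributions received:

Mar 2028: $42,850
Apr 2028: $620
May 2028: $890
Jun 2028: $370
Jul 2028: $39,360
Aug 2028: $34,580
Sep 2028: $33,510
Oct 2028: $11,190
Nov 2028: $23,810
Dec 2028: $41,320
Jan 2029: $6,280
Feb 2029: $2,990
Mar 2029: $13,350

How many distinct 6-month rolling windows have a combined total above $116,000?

6

Mar 2028–Aug 2028: $42,850 + $620 + $890 + $370 + $39,360 + $34,580 = $118,670 (over)
Apr 2028–Sep 2028: $620 + $890 + $370 + $39,360 + $34,580 + $33,510 = $109,330 (under)
May 2028–Oct 2028: $890 + $370 + $39,360 + $34,580 + $33,510 + $11,190 = $119,900 (over)
Jun 2028–Nov 2028: $370 + $39,360 + $34,580 + $33,510 + $11,190 + $23,810 = $142,820 (over)
Jul 2028–Dec 2028: $39,360 + $34,580 + $33,510 + $11,190 + $23,810 + $41,320 = $183,770 (over)
Aug 2028–Jan 2029: $34,580 + $33,510 + $11,190 + $23,810 + $41,320 + $6,280 = $150,690 (over)
Sep 2028–Feb 2029: $33,510 + $11,190 + $23,810 + $41,320 + $6,280 + $2,990 = $119,100 (over)
Oct 2028–Mar 2029: $11,190 + $23,810 + $41,320 + $6,280 + $2,990 + $13,350 = $98,940 (under)
6 windows exceed the threshold.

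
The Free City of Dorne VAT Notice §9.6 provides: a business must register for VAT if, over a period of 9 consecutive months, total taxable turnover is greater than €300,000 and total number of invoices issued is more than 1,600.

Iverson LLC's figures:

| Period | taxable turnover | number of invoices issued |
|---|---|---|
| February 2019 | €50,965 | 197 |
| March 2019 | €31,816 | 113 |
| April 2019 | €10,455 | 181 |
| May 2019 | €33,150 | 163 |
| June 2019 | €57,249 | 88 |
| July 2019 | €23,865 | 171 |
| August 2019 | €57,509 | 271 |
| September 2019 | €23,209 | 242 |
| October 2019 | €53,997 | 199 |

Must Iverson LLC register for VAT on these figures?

Total taxable turnover: €50,965 + €31,816 + €10,455 + €33,150 + €57,249 + €23,865 + €57,509 + €23,209 + €53,997 = €342,215 (> €300,000).
Total number of invoices issued: 197 + 113 + 181 + 163 + 88 + 171 + 271 + 242 + 199 = 1,625 (> 1,600).
The test is 'and': both thresholds are exceeded.

Yes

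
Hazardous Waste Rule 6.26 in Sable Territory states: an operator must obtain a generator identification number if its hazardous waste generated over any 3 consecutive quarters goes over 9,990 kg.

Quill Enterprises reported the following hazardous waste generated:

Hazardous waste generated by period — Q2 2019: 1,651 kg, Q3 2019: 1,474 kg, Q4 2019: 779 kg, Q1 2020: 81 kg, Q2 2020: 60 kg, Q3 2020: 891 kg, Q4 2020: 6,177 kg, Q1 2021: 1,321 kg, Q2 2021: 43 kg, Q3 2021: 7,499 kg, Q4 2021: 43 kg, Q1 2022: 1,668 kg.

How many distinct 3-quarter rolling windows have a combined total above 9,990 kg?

0

Q2 2019–Q4 2019: 1,651 kg + 1,474 kg + 779 kg = 3,904 kg (under)
Q3 2019–Q1 2020: 1,474 kg + 779 kg + 81 kg = 2,334 kg (under)
Q4 2019–Q2 2020: 779 kg + 81 kg + 60 kg = 920 kg (under)
Q1 2020–Q3 2020: 81 kg + 60 kg + 891 kg = 1,032 kg (under)
Q2 2020–Q4 2020: 60 kg + 891 kg + 6,177 kg = 7,128 kg (under)
Q3 2020–Q1 2021: 891 kg + 6,177 kg + 1,321 kg = 8,389 kg (under)
Q4 2020–Q2 2021: 6,177 kg + 1,321 kg + 43 kg = 7,541 kg (under)
Q1 2021–Q3 2021: 1,321 kg + 43 kg + 7,499 kg = 8,863 kg (under)
Q2 2021–Q4 2021: 43 kg + 7,499 kg + 43 kg = 7,585 kg (under)
Q3 2021–Q1 2022: 7,499 kg + 43 kg + 1,668 kg = 9,210 kg (under)
0 windows exceed the threshold.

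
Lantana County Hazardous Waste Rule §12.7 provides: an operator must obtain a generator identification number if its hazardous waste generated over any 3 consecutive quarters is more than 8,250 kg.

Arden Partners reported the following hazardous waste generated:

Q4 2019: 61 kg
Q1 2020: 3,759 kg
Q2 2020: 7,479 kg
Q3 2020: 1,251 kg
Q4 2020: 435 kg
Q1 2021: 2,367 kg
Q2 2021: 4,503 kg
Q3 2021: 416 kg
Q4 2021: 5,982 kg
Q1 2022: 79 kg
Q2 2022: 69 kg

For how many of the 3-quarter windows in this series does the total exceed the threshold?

4

Q4 2019–Q2 2020: 61 kg + 3,759 kg + 7,479 kg = 11,299 kg (over)
Q1 2020–Q3 2020: 3,759 kg + 7,479 kg + 1,251 kg = 12,489 kg (over)
Q2 2020–Q4 2020: 7,479 kg + 1,251 kg + 435 kg = 9,165 kg (over)
Q3 2020–Q1 2021: 1,251 kg + 435 kg + 2,367 kg = 4,053 kg (under)
Q4 2020–Q2 2021: 435 kg + 2,367 kg + 4,503 kg = 7,305 kg (under)
Q1 2021–Q3 2021: 2,367 kg + 4,503 kg + 416 kg = 7,286 kg (under)
Q2 2021–Q4 2021: 4,503 kg + 416 kg + 5,982 kg = 10,901 kg (over)
Q3 2021–Q1 2022: 416 kg + 5,982 kg + 79 kg = 6,477 kg (under)
Q4 2021–Q2 2022: 5,982 kg + 79 kg + 69 kg = 6,130 kg (under)
4 windows exceed the threshold.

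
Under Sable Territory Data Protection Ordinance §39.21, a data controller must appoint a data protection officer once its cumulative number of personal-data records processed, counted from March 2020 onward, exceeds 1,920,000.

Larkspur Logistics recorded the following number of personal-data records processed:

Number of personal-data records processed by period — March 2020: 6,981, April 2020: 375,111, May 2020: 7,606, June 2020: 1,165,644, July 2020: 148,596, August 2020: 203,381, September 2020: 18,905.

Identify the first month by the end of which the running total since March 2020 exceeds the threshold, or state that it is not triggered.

September 2020

Through March 2020: 6,981
Through April 2020: 382,092
Through May 2020: 389,698
Through June 2020: 1,555,342
Through July 2020: 1,703,938
Through August 2020: 1,907,319
Through September 2020: 1,926,224 ← exceeds threshold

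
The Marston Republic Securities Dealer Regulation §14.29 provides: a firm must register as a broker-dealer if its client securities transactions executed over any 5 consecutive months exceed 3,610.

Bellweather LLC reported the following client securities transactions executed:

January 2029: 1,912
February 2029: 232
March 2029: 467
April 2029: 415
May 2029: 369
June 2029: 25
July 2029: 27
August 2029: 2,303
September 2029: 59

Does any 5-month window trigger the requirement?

No

January 2029–May 2029: 1,912 + 232 + 467 + 415 + 369 = 3,395 (under)
February 2029–June 2029: 232 + 467 + 415 + 369 + 25 = 1,508 (under)
March 2029–July 2029: 467 + 415 + 369 + 25 + 27 = 1,303 (under)
April 2029–August 2029: 415 + 369 + 25 + 27 + 2,303 = 3,139 (under)
May 2029–September 2029: 369 + 25 + 27 + 2,303 + 59 = 2,783 (under)
No window exceeds 3,610.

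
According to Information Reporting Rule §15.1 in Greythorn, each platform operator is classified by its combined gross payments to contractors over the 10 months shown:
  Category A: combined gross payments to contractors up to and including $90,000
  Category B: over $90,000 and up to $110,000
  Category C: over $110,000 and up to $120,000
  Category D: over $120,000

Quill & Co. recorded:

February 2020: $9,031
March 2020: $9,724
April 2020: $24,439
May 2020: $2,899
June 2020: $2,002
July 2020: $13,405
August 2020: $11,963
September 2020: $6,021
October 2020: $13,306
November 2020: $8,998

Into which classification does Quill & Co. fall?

Category B

Combined gross payments to contractors: $9,031 + $9,724 + $24,439 + $2,899 + $2,002 + $13,405 + $11,963 + $6,021 + $13,306 + $8,998 = $101,788.
$90,000 < $101,788 ≤ $110,000, so Category B applies.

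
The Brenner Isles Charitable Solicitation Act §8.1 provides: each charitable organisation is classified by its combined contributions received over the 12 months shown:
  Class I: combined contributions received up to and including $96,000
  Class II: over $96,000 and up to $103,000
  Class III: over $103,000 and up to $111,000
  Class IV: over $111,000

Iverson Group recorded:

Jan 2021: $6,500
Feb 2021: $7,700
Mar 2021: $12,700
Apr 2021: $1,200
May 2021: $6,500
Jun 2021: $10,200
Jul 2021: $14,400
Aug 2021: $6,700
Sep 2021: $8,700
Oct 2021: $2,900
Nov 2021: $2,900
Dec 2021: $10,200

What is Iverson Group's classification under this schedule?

Class I

Combined contributions received: $6,500 + $7,700 + $12,700 + $1,200 + $6,500 + $10,200 + $14,400 + $6,700 + $8,700 + $2,900 + $2,900 + $10,200 = $90,600.
$90,600 ≤ $96,000, so Class I applies.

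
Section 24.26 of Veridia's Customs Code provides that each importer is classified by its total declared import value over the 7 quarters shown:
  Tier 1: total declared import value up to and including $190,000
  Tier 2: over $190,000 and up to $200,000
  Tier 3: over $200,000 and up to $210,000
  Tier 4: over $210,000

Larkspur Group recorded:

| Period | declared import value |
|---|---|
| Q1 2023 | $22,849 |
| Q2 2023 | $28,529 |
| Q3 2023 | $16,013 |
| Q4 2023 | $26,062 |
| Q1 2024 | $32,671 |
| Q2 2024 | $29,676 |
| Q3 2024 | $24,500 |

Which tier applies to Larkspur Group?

Total declared import value: $22,849 + $28,529 + $16,013 + $26,062 + $32,671 + $29,676 + $24,500 = $180,300.
$180,300 ≤ $190,000, so Tier 1 applies.

Tier 1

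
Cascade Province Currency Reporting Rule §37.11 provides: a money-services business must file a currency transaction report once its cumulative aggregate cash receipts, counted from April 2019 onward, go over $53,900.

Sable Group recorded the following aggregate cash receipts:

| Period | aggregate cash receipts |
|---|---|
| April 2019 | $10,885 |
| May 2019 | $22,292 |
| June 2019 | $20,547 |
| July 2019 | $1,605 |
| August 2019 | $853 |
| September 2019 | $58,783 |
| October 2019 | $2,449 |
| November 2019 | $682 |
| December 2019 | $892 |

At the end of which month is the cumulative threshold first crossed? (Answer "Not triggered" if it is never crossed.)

July 2019

Through April 2019: $10,885
Through May 2019: $33,177
Through June 2019: $53,724
Through July 2019: $55,329 ← exceeds threshold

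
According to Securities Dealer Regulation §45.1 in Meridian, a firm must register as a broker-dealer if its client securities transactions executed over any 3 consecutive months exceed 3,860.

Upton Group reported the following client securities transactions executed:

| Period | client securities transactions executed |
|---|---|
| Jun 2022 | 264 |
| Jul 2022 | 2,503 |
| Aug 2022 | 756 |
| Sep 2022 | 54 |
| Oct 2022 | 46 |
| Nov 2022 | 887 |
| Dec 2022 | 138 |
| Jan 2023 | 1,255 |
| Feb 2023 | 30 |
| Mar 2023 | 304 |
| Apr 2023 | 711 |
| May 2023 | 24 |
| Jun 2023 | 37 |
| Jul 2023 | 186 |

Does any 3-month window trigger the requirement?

Jun 2022–Aug 2022: 264 + 2,503 + 756 = 3,523 (under)
Jul 2022–Sep 2022: 2,503 + 756 + 54 = 3,313 (under)
Aug 2022–Oct 2022: 756 + 54 + 46 = 856 (under)
Sep 2022–Nov 2022: 54 + 46 + 887 = 987 (under)
Oct 2022–Dec 2022: 46 + 887 + 138 = 1,071 (under)
Nov 2022–Jan 2023: 887 + 138 + 1,255 = 2,280 (under)
Dec 2022–Feb 2023: 138 + 1,255 + 30 = 1,423 (under)
Jan 2023–Mar 2023: 1,255 + 30 + 304 = 1,589 (under)
Feb 2023–Apr 2023: 30 + 304 + 711 = 1,045 (under)
Mar 2023–May 2023: 304 + 711 + 24 = 1,039 (under)
Apr 2023–Jun 2023: 711 + 24 + 37 = 772 (under)
May 2023–Jul 2023: 24 + 37 + 186 = 247 (under)
No window exceeds 3,860.

No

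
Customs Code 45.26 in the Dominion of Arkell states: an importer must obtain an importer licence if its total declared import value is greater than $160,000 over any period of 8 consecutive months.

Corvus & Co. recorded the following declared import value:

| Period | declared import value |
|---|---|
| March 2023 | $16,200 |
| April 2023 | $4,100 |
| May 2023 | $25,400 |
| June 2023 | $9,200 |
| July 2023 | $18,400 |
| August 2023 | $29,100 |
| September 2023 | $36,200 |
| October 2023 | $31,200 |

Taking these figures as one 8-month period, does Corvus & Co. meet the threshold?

Yes

Total declared import value: $16,200 + $4,100 + $25,400 + $9,200 + $18,400 + $29,100 + $36,200 + $31,200 = $169,800.
$169,800 > $160,000, so the threshold is exceeded.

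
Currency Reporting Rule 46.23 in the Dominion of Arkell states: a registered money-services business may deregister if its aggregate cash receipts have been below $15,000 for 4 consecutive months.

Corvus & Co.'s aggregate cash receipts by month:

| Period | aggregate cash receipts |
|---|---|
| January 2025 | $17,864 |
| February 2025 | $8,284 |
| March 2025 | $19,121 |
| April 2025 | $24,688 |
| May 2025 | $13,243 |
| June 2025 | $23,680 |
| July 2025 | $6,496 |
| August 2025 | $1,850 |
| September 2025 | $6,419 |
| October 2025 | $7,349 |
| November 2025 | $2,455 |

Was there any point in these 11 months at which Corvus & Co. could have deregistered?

Months below $15,000: February 2025, May 2025, July 2025, August 2025, September 2025, October 2025, November 2025.
Longest run of consecutive months below the threshold: 5.
5 ≥ 4, so Corvus & Co. became eligible.

Yes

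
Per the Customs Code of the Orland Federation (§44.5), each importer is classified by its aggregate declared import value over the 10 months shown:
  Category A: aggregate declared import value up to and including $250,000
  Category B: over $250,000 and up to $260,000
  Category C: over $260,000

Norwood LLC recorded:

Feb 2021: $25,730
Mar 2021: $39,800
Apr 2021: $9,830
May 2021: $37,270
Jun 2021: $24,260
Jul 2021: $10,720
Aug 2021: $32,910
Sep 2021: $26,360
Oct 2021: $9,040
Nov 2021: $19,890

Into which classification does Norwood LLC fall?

Category A

Aggregate declared import value: $25,730 + $39,800 + $9,830 + $37,270 + $24,260 + $10,720 + $32,910 + $26,360 + $9,040 + $19,890 = $235,810.
$235,810 ≤ $250,000, so Category A applies.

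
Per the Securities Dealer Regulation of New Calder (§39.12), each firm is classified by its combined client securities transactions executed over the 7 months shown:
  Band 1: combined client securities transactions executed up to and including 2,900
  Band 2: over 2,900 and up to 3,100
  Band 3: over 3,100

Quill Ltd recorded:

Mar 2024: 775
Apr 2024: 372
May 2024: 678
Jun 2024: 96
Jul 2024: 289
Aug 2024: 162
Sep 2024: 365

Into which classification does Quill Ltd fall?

Band 1

Combined client securities transactions executed: 775 + 372 + 678 + 96 + 289 + 162 + 365 = 2,737.
2,737 ≤ 2,900, so Band 1 applies.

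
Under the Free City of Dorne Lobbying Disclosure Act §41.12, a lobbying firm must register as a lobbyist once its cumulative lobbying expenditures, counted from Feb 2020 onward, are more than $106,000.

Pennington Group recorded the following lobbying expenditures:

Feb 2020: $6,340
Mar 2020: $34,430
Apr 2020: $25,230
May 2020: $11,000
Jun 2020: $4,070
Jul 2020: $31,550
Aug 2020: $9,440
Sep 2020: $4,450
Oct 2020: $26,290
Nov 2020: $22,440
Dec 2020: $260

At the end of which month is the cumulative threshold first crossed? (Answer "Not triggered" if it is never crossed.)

Through Feb 2020: $6,340
Through Mar 2020: $40,770
Through Apr 2020: $66,000
Through May 2020: $77,000
Through Jun 2020: $81,070
Through Jul 2020: $112,620 ← exceeds threshold

Jul 2020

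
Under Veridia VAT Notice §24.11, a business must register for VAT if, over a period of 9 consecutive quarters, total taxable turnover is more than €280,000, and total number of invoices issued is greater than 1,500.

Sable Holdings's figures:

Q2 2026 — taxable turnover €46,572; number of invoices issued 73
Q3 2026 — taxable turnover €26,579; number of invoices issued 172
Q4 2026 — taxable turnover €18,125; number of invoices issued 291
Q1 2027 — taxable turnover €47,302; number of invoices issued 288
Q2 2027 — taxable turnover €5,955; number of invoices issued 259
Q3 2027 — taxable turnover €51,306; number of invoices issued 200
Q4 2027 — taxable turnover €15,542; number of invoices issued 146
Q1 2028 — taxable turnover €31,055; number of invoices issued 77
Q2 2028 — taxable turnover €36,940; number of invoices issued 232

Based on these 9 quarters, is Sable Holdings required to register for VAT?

No

Total taxable turnover: €46,572 + €26,579 + €18,125 + €47,302 + €5,955 + €51,306 + €15,542 + €31,055 + €36,940 = €279,376 (≤ €280,000).
Total number of invoices issued: 73 + 172 + 291 + 288 + 259 + 200 + 146 + 77 + 232 = 1,738 (> 1,500).
The test is 'and': the rule requires both, and at least one is not exceeded.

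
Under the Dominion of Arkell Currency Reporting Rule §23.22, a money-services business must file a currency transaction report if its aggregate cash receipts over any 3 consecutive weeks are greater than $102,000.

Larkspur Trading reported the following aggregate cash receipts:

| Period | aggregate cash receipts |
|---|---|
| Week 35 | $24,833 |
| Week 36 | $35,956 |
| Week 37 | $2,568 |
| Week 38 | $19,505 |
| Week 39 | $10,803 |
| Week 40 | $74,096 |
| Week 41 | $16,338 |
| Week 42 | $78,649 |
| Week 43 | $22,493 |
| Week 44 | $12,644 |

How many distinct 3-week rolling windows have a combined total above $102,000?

4

Week 35–Week 37: $24,833 + $35,956 + $2,568 = $63,357 (under)
Week 36–Week 38: $35,956 + $2,568 + $19,505 = $58,029 (under)
Week 37–Week 39: $2,568 + $19,505 + $10,803 = $32,876 (under)
Week 38–Week 40: $19,505 + $10,803 + $74,096 = $104,404 (over)
Week 39–Week 41: $10,803 + $74,096 + $16,338 = $101,237 (under)
Week 40–Week 42: $74,096 + $16,338 + $78,649 = $169,083 (over)
Week 41–Week 43: $16,338 + $78,649 + $22,493 = $117,480 (over)
Week 42–Week 44: $78,649 + $22,493 + $12,644 = $113,786 (over)
4 windows exceed the threshold.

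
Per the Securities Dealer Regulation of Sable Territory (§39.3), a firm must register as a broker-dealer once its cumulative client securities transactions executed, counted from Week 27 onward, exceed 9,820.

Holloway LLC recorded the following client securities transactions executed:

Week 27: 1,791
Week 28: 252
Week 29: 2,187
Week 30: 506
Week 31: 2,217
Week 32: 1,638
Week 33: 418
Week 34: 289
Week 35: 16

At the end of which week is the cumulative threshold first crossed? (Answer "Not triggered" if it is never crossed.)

Through Week 27: 1,791
Through Week 28: 2,043
Through Week 29: 4,230
Through Week 30: 4,736
Through Week 31: 6,953
Through Week 32: 8,591
Through Week 33: 9,009
Through Week 34: 9,298
Through Week 35: 9,314
Final cumulative total 9,314 ≤ 9,820; the threshold is never exceeded.

Not triggered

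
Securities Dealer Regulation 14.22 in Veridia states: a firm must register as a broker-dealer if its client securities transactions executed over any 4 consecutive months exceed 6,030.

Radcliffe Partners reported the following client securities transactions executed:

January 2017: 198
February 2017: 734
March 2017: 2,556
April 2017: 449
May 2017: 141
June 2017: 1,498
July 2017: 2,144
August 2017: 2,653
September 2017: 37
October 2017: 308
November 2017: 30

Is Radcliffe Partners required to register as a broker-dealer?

Yes

January 2017–April 2017: 198 + 734 + 2,556 + 449 = 3,937 (under)
February 2017–May 2017: 734 + 2,556 + 449 + 141 = 3,880 (under)
March 2017–June 2017: 2,556 + 449 + 141 + 1,498 = 4,644 (under)
April 2017–July 2017: 449 + 141 + 1,498 + 2,144 = 4,232 (under)
May 2017–August 2017: 141 + 1,498 + 2,144 + 2,653 = 6,436 (over)
June 2017–September 2017: 1,498 + 2,144 + 2,653 + 37 = 6,332 (over)
July 2017–October 2017: 2,144 + 2,653 + 37 + 308 = 5,142 (under)
August 2017–November 2017: 2,653 + 37 + 308 + 30 = 3,028 (under)
At least one window exceeds 6,030.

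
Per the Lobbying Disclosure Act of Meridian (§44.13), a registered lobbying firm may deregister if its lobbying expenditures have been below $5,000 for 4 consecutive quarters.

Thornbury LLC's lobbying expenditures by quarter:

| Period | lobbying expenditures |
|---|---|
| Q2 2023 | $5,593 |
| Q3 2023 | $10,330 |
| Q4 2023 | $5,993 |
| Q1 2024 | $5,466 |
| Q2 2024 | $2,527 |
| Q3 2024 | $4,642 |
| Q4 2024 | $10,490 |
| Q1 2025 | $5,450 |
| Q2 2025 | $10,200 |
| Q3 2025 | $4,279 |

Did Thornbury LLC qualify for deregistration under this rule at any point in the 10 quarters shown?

Quarters below $5,000: Q2 2024, Q3 2024, Q3 2025.
Longest run of consecutive quarters below the threshold: 2.
2 < 4, so Thornbury LLC never became eligible.

No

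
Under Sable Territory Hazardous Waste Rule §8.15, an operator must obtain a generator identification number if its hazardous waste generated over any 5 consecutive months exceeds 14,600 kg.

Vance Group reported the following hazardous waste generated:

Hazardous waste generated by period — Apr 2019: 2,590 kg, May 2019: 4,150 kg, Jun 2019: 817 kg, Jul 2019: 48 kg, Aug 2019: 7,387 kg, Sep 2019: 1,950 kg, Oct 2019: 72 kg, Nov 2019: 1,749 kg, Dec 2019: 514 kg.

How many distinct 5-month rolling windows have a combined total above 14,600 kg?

Apr 2019–Aug 2019: 2,590 kg + 4,150 kg + 817 kg + 48 kg + 7,387 kg = 14,992 kg (over)
May 2019–Sep 2019: 4,150 kg + 817 kg + 48 kg + 7,387 kg + 1,950 kg = 14,352 kg (under)
Jun 2019–Oct 2019: 817 kg + 48 kg + 7,387 kg + 1,950 kg + 72 kg = 10,274 kg (under)
Jul 2019–Nov 2019: 48 kg + 7,387 kg + 1,950 kg + 72 kg + 1,749 kg = 11,206 kg (under)
Aug 2019–Dec 2019: 7,387 kg + 1,950 kg + 72 kg + 1,749 kg + 514 kg = 11,672 kg (under)
1 window exceeds the threshold.

1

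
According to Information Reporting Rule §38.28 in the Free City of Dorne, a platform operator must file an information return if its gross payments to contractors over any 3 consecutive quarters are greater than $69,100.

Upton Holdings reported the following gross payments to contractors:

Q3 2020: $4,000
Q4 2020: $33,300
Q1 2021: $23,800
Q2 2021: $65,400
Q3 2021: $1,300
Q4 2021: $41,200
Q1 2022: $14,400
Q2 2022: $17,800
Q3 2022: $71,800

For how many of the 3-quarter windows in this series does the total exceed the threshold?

Q3 2020–Q1 2021: $4,000 + $33,300 + $23,800 = $61,100 (under)
Q4 2020–Q2 2021: $33,300 + $23,800 + $65,400 = $122,500 (over)
Q1 2021–Q3 2021: $23,800 + $65,400 + $1,300 = $90,500 (over)
Q2 2021–Q4 2021: $65,400 + $1,300 + $41,200 = $107,900 (over)
Q3 2021–Q1 2022: $1,300 + $41,200 + $14,400 = $56,900 (under)
Q4 2021–Q2 2022: $41,200 + $14,400 + $17,800 = $73,400 (over)
Q1 2022–Q3 2022: $14,400 + $17,800 + $71,800 = $104,000 (over)
5 windows exceed the threshold.

5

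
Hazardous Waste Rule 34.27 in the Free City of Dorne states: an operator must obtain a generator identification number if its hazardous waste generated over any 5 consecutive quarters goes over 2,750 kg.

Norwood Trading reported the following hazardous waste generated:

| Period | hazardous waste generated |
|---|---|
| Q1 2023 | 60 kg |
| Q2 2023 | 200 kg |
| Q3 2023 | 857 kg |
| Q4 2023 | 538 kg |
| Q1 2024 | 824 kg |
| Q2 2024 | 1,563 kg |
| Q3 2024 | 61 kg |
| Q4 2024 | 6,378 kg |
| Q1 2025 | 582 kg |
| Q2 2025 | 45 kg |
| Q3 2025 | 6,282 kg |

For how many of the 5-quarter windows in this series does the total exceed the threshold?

6

Q1 2023–Q1 2024: 60 kg + 200 kg + 857 kg + 538 kg + 824 kg = 2,479 kg (under)
Q2 2023–Q2 2024: 200 kg + 857 kg + 538 kg + 824 kg + 1,563 kg = 3,982 kg (over)
Q3 2023–Q3 2024: 857 kg + 538 kg + 824 kg + 1,563 kg + 61 kg = 3,843 kg (over)
Q4 2023–Q4 2024: 538 kg + 824 kg + 1,563 kg + 61 kg + 6,378 kg = 9,364 kg (over)
Q1 2024–Q1 2025: 824 kg + 1,563 kg + 61 kg + 6,378 kg + 582 kg = 9,408 kg (over)
Q2 2024–Q2 2025: 1,563 kg + 61 kg + 6,378 kg + 582 kg + 45 kg = 8,629 kg (over)
Q3 2024–Q3 2025: 61 kg + 6,378 kg + 582 kg + 45 kg + 6,282 kg = 13,348 kg (over)
6 windows exceed the threshold.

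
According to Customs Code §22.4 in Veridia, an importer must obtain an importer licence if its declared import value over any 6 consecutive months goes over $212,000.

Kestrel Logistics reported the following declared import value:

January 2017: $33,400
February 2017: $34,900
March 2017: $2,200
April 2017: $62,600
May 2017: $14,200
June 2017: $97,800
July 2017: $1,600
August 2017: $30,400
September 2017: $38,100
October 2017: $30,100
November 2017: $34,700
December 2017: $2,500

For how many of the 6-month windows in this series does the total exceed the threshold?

5

January 2017–June 2017: $33,400 + $34,900 + $2,200 + $62,600 + $14,200 + $97,800 = $245,100 (over)
February 2017–July 2017: $34,900 + $2,200 + $62,600 + $14,200 + $97,800 + $1,600 = $213,300 (over)
March 2017–August 2017: $2,200 + $62,600 + $14,200 + $97,800 + $1,600 + $30,400 = $208,800 (under)
April 2017–September 2017: $62,600 + $14,200 + $97,800 + $1,600 + $30,400 + $38,100 = $244,700 (over)
May 2017–October 2017: $14,200 + $97,800 + $1,600 + $30,400 + $38,100 + $30,100 = $212,200 (over)
June 2017–November 2017: $97,800 + $1,600 + $30,400 + $38,100 + $30,100 + $34,700 = $232,700 (over)
July 2017–December 2017: $1,600 + $30,400 + $38,100 + $30,100 + $34,700 + $2,500 = $137,400 (under)
5 windows exceed the threshold.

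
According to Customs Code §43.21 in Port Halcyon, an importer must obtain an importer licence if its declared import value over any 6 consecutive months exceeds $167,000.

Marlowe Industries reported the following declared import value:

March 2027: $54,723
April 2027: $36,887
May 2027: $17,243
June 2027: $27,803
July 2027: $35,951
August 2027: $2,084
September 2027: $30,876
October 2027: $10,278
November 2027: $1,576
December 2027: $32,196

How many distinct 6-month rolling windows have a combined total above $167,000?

March 2027–August 2027: $54,723 + $36,887 + $17,243 + $27,803 + $35,951 + $2,084 = $174,691 (over)
April 2027–September 2027: $36,887 + $17,243 + $27,803 + $35,951 + $2,084 + $30,876 = $150,844 (under)
May 2027–October 2027: $17,243 + $27,803 + $35,951 + $2,084 + $30,876 + $10,278 = $124,235 (under)
June 2027–November 2027: $27,803 + $35,951 + $2,084 + $30,876 + $10,278 + $1,576 = $108,568 (under)
July 2027–December 2027: $35,951 + $2,084 + $30,876 + $10,278 + $1,576 + $32,196 = $112,961 (under)
1 window exceeds the threshold.

1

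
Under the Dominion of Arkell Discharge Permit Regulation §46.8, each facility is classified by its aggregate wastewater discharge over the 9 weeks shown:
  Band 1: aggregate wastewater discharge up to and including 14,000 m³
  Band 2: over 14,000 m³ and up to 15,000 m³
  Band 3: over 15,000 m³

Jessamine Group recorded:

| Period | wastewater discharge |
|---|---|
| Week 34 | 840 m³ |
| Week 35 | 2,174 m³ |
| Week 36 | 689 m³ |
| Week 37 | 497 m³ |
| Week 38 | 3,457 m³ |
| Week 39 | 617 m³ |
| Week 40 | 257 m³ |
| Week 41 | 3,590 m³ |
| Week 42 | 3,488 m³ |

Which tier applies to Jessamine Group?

Band 3

Aggregate wastewater discharge: 840 m³ + 2,174 m³ + 689 m³ + 497 m³ + 3,457 m³ + 617 m³ + 257 m³ + 3,590 m³ + 3,488 m³ = 15,609 m³.
15,609 m³ > 15,000 m³, so Band 3 applies.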